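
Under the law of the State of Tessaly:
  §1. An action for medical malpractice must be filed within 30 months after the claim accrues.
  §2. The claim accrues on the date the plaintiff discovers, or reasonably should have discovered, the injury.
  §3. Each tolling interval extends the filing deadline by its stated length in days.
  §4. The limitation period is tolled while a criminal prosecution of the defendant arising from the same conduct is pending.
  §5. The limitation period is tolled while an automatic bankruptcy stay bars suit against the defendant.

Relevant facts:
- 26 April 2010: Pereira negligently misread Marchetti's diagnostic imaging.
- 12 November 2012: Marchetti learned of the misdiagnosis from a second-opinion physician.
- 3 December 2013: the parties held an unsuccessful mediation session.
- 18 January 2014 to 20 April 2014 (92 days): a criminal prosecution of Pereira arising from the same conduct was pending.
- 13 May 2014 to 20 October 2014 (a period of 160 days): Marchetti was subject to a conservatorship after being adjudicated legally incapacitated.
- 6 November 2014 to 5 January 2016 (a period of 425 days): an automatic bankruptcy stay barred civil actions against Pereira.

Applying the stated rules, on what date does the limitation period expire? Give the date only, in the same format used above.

10 October 2016

Under the discovery rule, the claim accrued on 12 November 2012, when Marchetti discovered the injury — not on the 26 April 2010 date of the underlying act.
The untolled deadline — 30 months after 12 November 2012 — is 12 May 2015.
The pending criminal prosecution from 18 January 2014 to 20 April 2014 tolled the period for 92 days, extending the deadline to 12 August 2015.
The automatic bankruptcy stay from 6 November 2014 to 5 January 2016 tolled the period for 425 days, extending the deadline to 10 October 2016.
No stated provision tolls the period for the plaintiff's incapacity, so the interval from 13 May 2014 to 20 October 2014 has no effect on the deadline.
The other events in the timeline have no effect on the limitation period under the stated rules.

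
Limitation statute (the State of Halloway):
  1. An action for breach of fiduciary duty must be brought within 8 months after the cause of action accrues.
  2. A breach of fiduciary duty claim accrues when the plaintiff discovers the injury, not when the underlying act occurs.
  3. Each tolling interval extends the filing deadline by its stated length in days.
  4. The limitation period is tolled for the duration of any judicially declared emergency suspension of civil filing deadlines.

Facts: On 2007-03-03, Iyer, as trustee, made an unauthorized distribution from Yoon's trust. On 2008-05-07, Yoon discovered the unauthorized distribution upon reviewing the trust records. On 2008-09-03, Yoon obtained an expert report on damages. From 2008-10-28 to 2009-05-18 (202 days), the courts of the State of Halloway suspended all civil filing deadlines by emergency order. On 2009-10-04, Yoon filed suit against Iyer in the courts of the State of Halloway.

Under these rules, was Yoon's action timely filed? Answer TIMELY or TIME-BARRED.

TIME-BARRED

Under the discovery rule, the claim accrued on 2008-05-07, when Yoon discovered the injury — not on the 2007-03-03 date of the underlying act.
8 months from 2008-05-07 is 2009-01-07.
The emergency suspension of filing deadlines from 2008-10-28 to 2009-05-18 tolled the period for 202 days, extending the deadline to 2009-07-28.
The other events in the timeline have no effect on the limitation period under the stated rules.
Yoon filed on 2009-10-04, after the 2009-07-28 deadline, so the action is time-barred.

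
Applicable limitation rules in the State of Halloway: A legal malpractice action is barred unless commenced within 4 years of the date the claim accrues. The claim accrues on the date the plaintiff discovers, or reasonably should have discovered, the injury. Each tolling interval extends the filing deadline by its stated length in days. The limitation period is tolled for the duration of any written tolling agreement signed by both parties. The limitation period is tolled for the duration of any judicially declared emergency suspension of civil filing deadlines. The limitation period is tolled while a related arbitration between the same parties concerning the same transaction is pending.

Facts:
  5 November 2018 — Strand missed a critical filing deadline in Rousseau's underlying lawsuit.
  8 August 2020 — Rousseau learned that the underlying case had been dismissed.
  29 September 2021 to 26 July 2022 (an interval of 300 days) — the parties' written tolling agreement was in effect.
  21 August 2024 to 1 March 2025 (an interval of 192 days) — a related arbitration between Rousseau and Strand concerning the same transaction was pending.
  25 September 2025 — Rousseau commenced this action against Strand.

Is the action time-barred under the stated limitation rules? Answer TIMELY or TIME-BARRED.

Accrual is tied to discovery, so the period began on 8 August 2020 rather than on 5 November 2018 when the act occurred.
4 years from 8 August 2020 is 8 August 2024.
Because the written tolling agreement ran from 29 September 2021 to 26 July 2022, the deadline is extended by 300 days to 4 June 2025.
Because the pending related arbitration ran from 21 August 2024 to 1 March 2025, the deadline is extended by 192 days to 13 December 2025.
Filing on 25 September 2025 beat the 13 December 2025 deadline — the action is timely.

TIMELY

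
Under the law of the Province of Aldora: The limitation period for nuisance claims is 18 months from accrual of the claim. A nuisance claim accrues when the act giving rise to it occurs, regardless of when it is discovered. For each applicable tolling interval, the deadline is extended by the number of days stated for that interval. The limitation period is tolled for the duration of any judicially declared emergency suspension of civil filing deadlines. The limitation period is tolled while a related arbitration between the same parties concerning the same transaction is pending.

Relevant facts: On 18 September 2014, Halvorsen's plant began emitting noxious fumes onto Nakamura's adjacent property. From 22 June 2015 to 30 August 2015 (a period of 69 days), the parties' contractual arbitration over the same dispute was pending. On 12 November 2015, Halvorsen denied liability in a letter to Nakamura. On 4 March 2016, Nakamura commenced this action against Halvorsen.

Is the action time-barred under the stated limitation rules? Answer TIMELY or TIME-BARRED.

The claim accrued on 18 September 2014, when the wrongful act occurred.
Adding the 18 months base period to 18 September 2014 gives a deadline of 18 March 2016, before any tolling.
The pending related arbitration from 22 June 2015 to 30 August 2015 tolled the period for 69 days, extending the deadline to 26 May 2016.
None of the other events listed affects the running of the period under the stated rules.
Filing on 4 March 2016 beat the 26 May 2016 deadline — the action is timely.

TIMELY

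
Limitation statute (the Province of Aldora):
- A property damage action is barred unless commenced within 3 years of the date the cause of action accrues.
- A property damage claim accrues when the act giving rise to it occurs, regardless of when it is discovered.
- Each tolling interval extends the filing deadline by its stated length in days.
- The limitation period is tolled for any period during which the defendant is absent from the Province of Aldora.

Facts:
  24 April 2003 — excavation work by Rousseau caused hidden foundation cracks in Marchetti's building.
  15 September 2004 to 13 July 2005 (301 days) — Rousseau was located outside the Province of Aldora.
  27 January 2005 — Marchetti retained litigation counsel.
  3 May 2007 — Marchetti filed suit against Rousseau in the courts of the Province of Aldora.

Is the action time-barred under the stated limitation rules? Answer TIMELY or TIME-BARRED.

The claim accrued on 24 April 2003, when the wrongful act occurred.
Adding the 3 years base period to 24 April 2003 gives a deadline of 24 April 2006, before any tolling.
Because the defendant's absence from the jurisdiction ran from 15 September 2004 to 13 July 2005, the deadline is extended by 301 days to 19 February 2007.
Nothing else in the chronology tolls or restarts the period.
The 3 May 2007 filing falls after the 19 February 2007 deadline; the claim is time-barred.

TIME-BARRED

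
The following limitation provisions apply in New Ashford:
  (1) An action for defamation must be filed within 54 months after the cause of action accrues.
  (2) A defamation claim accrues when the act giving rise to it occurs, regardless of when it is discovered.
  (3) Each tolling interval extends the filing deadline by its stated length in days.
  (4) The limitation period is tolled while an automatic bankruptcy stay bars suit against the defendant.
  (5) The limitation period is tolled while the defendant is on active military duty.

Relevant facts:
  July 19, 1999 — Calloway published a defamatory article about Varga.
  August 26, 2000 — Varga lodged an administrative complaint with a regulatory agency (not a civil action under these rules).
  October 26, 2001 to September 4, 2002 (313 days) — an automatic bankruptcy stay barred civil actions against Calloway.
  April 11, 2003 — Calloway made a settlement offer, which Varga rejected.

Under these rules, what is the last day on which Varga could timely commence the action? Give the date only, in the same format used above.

November 27, 2004

The cause of action accrued on July 19, 1999, the date of the act.
Adding the 54 months base period to July 19, 1999 gives a deadline of January 19, 2004, before any tolling.
Because the automatic bankruptcy stay ran from October 26, 2001 to September 4, 2002, the deadline is extended by 313 days to November 27, 2004.
None of the other events listed affects the running of the period under the stated rules.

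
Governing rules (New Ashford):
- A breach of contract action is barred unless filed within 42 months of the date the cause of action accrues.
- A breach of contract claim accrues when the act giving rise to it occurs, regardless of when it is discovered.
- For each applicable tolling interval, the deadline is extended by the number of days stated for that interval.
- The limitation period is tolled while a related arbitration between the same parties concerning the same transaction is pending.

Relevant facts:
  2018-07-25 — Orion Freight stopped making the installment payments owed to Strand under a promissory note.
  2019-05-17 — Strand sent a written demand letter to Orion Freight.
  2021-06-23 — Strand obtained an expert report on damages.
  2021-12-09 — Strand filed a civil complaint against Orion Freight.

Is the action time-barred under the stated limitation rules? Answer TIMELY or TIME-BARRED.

The limitation period began to run on 2018-07-25.
Adding the 42 months base period to 2018-07-25 gives a deadline of 2022-01-25, before any tolling.
The other events in the timeline have no effect on the limitation period under the stated rules.
The 2021-12-09 filing precedes the 2022-01-25 deadline; the claim is timely.

TIMELY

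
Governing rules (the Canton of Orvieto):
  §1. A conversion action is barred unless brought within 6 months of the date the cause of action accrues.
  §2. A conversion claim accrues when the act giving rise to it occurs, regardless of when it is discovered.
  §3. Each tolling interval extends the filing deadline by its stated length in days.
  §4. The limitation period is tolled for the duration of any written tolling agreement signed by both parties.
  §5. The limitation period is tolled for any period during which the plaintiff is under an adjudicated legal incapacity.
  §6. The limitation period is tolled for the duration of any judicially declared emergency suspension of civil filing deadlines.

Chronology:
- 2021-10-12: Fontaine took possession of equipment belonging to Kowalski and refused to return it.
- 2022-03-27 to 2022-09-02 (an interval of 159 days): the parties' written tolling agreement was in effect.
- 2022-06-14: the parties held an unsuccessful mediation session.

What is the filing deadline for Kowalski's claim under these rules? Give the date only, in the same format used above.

The claim accrued on 2021-10-12, when the wrongful act occurred.
6 months from 2021-10-12 is 2022-04-12.
The written tolling agreement from 2022-03-27 to 2022-09-02 tolled the period for 159 days, extending the deadline to 2022-09-18.
None of the other events listed affects the running of the period under the stated rules.

2022-09-18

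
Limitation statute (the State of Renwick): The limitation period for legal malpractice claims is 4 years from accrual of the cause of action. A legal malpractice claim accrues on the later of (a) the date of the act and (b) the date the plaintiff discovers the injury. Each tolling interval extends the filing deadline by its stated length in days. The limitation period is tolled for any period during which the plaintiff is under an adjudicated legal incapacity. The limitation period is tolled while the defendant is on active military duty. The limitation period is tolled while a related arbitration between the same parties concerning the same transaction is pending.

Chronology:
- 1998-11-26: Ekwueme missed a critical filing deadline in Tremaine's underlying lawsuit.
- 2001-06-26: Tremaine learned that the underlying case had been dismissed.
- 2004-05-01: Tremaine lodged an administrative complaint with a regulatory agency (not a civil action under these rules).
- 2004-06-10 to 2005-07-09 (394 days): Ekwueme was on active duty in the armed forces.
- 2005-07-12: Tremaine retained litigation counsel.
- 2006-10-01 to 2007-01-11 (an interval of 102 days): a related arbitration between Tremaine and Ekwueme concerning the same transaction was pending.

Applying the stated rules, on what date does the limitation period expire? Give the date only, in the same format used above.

2006-07-25

Taking the later of the act (1998-11-26) and discovery (2001-06-26), the claim accrued on 2001-06-26.
4 years from 2001-06-26 is 2005-06-26.
The defendant's active military service from 2004-06-10 to 2005-07-09 tolled the period for 394 days, extending the deadline to 2006-07-25.
The pending related arbitration starting 2006-10-01 came too late — the period had run on 2006-07-25 — and so does not extend the deadline.
None of the other events listed affects the running of the period under the stated rules.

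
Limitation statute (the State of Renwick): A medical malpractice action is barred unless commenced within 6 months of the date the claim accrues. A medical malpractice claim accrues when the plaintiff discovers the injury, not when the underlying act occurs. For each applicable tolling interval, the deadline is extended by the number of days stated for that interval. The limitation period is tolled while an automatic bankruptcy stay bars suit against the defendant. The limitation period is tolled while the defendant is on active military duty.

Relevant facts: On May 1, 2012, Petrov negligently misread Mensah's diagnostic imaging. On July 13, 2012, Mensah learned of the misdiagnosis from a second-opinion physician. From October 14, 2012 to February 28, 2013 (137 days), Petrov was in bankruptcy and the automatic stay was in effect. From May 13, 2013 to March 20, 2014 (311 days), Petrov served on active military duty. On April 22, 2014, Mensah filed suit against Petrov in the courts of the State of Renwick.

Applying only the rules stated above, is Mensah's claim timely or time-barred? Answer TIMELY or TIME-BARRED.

TIME-BARRED

Under the discovery rule, the claim accrued on July 13, 2012, when Mensah discovered the injury — not on the May 1, 2012 date of the underlying act.
6 months from July 13, 2012 is January 13, 2013.
Because the automatic bankruptcy stay ran from October 14, 2012 to February 28, 2013, the deadline is extended by 137 days to May 30, 2013.
The defendant's active military service from May 13, 2013 to March 20, 2014 tolled the period for 311 days, extending the deadline to April 6, 2014.
Mensah filed on April 22, 2014, after the April 6, 2014 deadline, so the action is time-barred.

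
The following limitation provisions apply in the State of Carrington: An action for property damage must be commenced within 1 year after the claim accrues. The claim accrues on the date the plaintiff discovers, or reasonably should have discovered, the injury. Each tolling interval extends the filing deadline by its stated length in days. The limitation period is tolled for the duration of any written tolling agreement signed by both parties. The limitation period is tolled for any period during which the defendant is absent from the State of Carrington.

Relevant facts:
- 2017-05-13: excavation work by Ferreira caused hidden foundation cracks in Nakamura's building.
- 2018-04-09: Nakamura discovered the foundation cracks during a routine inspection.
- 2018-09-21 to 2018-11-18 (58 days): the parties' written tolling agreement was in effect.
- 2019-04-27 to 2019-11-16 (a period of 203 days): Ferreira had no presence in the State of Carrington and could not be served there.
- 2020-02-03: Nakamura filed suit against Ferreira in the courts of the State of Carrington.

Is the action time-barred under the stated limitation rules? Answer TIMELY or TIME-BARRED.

TIME-BARRED

The claim did not accrue until Nakamura discovered the injury on 2018-04-09; the 2017-05-13 act date does not start the clock under the stated rule.
Adding the 1 year base period to 2018-04-09 gives a deadline of 2019-04-09, before any tolling.
Because the written tolling agreement ran from 2018-09-21 to 2018-11-18, the deadline is extended by 58 days to 2019-06-06.
The period was tolled for 203 days by the defendant's absence from the jurisdiction (2019-04-27 to 2019-11-16), pushing the deadline to 2019-12-26.
Nakamura filed on 2020-02-03, after the 2019-12-26 deadline, so the action is time-barred.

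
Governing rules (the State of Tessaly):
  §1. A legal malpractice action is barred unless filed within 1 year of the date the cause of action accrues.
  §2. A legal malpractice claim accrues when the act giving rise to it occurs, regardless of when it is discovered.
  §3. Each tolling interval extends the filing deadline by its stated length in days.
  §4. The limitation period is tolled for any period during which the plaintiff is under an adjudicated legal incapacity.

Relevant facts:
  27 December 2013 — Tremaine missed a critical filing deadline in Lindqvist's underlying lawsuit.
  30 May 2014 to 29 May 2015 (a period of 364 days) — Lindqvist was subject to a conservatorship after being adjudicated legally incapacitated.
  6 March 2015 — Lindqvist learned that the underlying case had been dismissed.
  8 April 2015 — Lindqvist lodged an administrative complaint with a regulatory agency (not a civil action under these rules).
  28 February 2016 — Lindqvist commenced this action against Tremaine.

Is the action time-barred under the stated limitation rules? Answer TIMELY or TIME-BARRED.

The claim accrued on 27 December 2013, when the wrongful act occurred; under the stated occurrence rule the 6 March 2015 discovery does not delay accrual.
Adding the 1 year base period to 27 December 2013 gives a deadline of 27 December 2014, before any tolling.
The plaintiff's legal incapacity from 30 May 2014 to 29 May 2015 tolled the period for 364 days, extending the deadline to 26 December 2015.
The other events in the timeline have no effect on the limitation period under the stated rules.
The 28 February 2016 filing falls after the 26 December 2015 deadline; the claim is time-barred.

TIME-BARRED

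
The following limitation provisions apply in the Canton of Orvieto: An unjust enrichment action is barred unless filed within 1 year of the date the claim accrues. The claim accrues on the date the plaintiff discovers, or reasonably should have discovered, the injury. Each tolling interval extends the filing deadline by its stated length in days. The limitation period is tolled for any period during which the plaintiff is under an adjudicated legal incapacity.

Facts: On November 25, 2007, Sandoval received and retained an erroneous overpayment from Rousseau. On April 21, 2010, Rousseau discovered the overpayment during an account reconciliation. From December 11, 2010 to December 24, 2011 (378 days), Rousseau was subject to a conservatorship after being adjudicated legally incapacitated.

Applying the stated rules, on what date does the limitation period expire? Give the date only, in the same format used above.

May 3, 2012

Under the discovery rule, the claim accrued on April 21, 2010, when Rousseau discovered the injury — not on the November 25, 2007 date of the underlying act.
1 year from April 21, 2010 is April 21, 2011.
The plaintiff's legal incapacity from December 11, 2010 to December 24, 2011 tolled the period for 378 days, extending the deadline to May 3, 2012.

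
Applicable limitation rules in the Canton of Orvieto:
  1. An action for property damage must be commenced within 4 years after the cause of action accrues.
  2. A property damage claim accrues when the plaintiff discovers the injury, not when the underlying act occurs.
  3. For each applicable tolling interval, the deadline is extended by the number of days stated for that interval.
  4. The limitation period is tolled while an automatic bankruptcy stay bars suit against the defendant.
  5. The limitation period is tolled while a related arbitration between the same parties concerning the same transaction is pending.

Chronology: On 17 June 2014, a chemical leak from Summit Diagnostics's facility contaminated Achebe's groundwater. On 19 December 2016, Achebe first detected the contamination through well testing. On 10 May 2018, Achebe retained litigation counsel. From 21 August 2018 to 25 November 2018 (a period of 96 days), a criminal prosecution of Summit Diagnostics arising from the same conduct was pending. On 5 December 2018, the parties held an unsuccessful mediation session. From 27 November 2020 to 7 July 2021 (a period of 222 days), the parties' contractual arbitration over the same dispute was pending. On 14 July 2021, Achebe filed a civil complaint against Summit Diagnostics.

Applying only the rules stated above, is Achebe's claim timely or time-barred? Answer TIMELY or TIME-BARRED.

Accrual is tied to discovery, so the period began on 19 December 2016 rather than on 17 June 2014 when the act occurred.
The untolled deadline — 4 years after 19 December 2016 — is 19 December 2020.
The period was tolled for 222 days by the pending related arbitration (27 November 2020 to 7 July 2021), pushing the deadline to 29 July 2021.
Although a criminal prosecution ran from 21 August 2018 to 25 November 2018, the stated rules do not make that a tolling event, so it is disregarded.
None of the other events listed affects the running of the period under the stated rules.
Achebe filed on 14 July 2021, before the 29 July 2021 deadline, so the action is timely.

TIMELY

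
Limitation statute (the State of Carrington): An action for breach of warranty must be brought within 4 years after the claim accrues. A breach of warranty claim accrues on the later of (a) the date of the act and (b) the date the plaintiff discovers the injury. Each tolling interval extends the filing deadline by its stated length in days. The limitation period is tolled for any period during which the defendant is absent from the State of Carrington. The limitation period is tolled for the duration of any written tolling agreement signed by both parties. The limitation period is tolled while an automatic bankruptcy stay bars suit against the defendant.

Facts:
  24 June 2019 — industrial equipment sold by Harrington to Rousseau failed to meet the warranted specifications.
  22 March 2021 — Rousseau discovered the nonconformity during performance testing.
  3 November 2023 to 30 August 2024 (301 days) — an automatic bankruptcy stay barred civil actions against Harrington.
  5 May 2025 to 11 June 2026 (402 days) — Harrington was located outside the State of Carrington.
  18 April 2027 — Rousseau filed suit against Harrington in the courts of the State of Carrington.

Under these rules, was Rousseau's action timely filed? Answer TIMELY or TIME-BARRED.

TIME-BARRED

Because discovery on 22 March 2021 post-dates the 24 June 2019 act, accrual under the later-of rule falls on 22 March 2021.
Adding the 4 years base period to 22 March 2021 gives a deadline of 22 March 2025, before any tolling.
Because the automatic bankruptcy stay ran from 3 November 2023 to 30 August 2024, the deadline is extended by 301 days to 17 January 2026.
The period was tolled for 402 days by the defendant's absence from the jurisdiction (5 May 2025 to 11 June 2026), pushing the deadline to 23 February 2027.
Filing on 18 April 2027 missed the 23 February 2027 deadline — the action is time-barred.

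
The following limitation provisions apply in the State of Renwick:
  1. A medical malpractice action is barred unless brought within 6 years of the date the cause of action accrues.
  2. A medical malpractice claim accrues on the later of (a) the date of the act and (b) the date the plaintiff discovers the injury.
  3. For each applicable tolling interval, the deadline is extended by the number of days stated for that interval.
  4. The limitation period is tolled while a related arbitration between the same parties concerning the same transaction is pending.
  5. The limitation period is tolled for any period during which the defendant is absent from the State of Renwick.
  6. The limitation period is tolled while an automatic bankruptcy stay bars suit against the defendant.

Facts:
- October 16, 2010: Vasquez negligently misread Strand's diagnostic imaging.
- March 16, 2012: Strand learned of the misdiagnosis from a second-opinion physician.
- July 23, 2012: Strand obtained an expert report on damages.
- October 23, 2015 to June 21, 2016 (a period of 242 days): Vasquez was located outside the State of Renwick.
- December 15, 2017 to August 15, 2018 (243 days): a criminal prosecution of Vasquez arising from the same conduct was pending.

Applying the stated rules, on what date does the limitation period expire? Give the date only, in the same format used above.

Because discovery on March 16, 2012 post-dates the October 16, 2010 act, accrual under the later-of rule falls on March 16, 2012.
The untolled deadline — 6 years after March 16, 2012 — is March 16, 2018.
The defendant's absence from the jurisdiction from October 23, 2015 to June 21, 2016 tolled the period for 242 days, extending the deadline to November 13, 2018.
No stated provision tolls the period for a criminal prosecution, so the interval from December 15, 2017 to August 15, 2018 has no effect on the deadline.
The other events in the timeline have no effect on the limitation period under the stated rules.

November 13, 2018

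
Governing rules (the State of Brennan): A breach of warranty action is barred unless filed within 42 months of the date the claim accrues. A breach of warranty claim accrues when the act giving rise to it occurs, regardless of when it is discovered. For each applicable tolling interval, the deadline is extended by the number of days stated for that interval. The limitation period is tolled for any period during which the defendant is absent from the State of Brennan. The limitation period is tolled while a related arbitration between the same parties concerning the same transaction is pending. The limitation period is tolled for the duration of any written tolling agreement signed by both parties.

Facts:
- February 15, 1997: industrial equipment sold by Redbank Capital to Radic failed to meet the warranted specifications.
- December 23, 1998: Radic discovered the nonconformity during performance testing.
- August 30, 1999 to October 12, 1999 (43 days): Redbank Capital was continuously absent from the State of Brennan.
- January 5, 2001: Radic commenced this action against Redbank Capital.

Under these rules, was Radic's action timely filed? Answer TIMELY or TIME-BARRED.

Accrual is governed by the date of the act, so the period began to run on February 15, 1997; the later discovery on December 23, 1998 is irrelevant under the stated rule.
42 months from February 15, 1997 is August 15, 2000.
Because the defendant's absence from the jurisdiction ran from August 30, 1999 to October 12, 1999, the deadline is extended by 43 days to September 27, 2000.
The January 5, 2001 filing falls after the September 27, 2000 deadline; the claim is time-barred.

TIME-BARRED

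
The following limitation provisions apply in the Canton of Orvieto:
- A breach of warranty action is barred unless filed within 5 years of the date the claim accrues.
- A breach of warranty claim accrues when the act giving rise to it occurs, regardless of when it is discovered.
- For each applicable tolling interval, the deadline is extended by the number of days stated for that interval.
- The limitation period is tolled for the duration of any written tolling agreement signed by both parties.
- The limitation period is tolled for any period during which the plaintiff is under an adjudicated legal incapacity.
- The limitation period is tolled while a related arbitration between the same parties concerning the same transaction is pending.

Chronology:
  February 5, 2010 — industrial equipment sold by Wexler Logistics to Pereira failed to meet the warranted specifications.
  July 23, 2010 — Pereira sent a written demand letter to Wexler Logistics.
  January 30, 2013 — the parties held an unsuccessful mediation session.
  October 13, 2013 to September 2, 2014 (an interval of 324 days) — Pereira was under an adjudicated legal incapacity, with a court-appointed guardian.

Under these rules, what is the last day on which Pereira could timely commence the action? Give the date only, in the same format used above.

December 26, 2015

The limitation period began to run on February 5, 2010.
The untolled deadline — 5 years after February 5, 2010 — is February 5, 2015.
Because the plaintiff's legal incapacity ran from October 13, 2013 to September 2, 2014, the deadline is extended by 324 days to December 26, 2015.
None of the other events listed affects the running of the period under the stated rules.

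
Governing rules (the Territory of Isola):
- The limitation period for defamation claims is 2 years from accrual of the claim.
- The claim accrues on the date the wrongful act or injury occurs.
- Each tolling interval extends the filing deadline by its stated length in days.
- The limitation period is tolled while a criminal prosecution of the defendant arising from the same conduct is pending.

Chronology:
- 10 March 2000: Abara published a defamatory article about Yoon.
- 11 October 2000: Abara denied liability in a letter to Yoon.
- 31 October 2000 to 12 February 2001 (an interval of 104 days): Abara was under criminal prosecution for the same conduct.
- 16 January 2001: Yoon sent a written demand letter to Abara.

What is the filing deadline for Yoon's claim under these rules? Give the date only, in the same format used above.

The limitation period began to run on 10 March 2000.
The untolled deadline — 2 years after 10 March 2000 — is 10 March 2002.
The period was tolled for 104 days by the pending criminal prosecution (31 October 2000 to 12 February 2001), pushing the deadline to 22 June 2002.
The other events in the timeline have no effect on the limitation period under the stated rules.

22 June 2002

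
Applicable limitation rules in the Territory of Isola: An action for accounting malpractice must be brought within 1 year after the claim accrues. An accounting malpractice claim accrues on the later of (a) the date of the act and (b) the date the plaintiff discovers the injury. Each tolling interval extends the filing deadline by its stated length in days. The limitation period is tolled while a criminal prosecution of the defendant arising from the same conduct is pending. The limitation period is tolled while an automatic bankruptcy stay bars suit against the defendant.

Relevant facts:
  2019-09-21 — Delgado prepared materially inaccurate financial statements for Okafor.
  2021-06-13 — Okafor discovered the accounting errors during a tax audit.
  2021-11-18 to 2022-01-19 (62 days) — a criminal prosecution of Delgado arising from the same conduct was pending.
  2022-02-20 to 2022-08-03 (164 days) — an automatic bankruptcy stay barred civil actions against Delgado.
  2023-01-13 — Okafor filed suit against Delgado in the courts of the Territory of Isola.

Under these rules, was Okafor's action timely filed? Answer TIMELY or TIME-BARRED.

Taking the later of the act (2019-09-21) and discovery (2021-06-13), the claim accrued on 2021-06-13.
The untolled deadline — 1 year after 2021-06-13 — is 2022-06-13.
Because the pending criminal prosecution ran from 2021-11-18 to 2022-01-19, the deadline is extended by 62 days to 2022-08-14.
The period was tolled for 164 days by the automatic bankruptcy stay (2022-02-20 to 2022-08-03), pushing the deadline to 2023-01-25.
Filing on 2023-01-13 beat the 2023-01-25 deadline — the action is timely.

TIMELY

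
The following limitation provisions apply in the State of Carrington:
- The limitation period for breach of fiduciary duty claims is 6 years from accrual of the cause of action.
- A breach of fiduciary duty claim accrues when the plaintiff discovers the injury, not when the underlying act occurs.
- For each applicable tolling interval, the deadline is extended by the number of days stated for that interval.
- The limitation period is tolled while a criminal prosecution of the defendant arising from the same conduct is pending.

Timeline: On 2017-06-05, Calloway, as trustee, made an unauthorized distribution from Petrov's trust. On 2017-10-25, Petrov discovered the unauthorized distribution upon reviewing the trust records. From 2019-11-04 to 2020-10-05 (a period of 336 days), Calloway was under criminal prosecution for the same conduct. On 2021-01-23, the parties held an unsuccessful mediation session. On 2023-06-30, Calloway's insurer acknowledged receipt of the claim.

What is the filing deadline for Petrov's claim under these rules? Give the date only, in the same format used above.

2024-09-25

Under the discovery rule, the claim accrued on 2017-10-25, when Petrov discovered the injury — not on the 2017-06-05 date of the underlying act.
Adding the 6 years base period to 2017-10-25 gives a deadline of 2023-10-25, before any tolling.
The pending criminal prosecution from 2019-11-04 to 2020-10-05 tolled the period for 336 days, extending the deadline to 2024-09-25.
Nothing else in the chronology tolls or restarts the period.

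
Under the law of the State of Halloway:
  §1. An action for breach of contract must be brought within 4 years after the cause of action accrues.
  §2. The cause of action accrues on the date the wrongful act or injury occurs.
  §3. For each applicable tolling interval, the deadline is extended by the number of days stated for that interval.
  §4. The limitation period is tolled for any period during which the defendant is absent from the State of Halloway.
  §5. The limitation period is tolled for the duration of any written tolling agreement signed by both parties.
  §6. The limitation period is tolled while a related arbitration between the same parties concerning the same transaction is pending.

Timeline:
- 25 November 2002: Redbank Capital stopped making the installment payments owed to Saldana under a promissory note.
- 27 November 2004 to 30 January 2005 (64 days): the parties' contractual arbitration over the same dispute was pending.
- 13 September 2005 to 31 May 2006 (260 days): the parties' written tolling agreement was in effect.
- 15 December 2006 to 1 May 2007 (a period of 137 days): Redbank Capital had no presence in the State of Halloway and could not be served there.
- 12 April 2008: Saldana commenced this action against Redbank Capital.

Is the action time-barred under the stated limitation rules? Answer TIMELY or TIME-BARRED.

The limitation period began to run on 25 November 2002.
4 years from 25 November 2002 is 25 November 2006.
Because the pending related arbitration ran from 27 November 2004 to 30 January 2005, the deadline is extended by 64 days to 28 January 2007.
The written tolling agreement from 13 September 2005 to 31 May 2006 tolled the period for 260 days, extending the deadline to 15 October 2007.
The defendant's absence from the jurisdiction from 15 December 2006 to 1 May 2007 tolled the period for 137 days, extending the deadline to 29 February 2008.
The 12 April 2008 filing falls after the 29 February 2008 deadline; the claim is time-barred.

TIME-BARRED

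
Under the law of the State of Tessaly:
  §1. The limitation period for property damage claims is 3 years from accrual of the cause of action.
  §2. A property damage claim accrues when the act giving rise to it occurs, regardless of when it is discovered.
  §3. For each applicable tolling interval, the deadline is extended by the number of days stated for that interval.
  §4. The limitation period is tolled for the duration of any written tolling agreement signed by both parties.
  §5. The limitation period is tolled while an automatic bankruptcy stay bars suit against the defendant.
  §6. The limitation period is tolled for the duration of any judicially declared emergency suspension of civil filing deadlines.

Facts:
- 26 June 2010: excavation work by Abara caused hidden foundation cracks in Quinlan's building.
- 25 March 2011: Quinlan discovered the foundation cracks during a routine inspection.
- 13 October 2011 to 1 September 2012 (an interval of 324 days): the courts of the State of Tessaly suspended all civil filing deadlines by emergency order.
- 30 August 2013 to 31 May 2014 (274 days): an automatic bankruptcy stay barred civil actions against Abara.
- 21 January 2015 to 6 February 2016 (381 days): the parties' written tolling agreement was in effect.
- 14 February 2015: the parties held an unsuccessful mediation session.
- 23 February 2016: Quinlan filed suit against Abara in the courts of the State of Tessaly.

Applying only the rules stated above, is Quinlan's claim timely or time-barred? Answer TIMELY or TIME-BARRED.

TIMELY

The claim accrued on 26 June 2010, when the wrongful act occurred; under the stated occurrence rule the 25 March 2011 discovery does not delay accrual.
3 years from 26 June 2010 is 26 June 2013.
The emergency suspension of filing deadlines from 13 October 2011 to 1 September 2012 tolled the period for 324 days, extending the deadline to 16 May 2014.
The period was tolled for 274 days by the automatic bankruptcy stay (30 August 2013 to 31 May 2014), pushing the deadline to 14 February 2015.
The period was tolled for 381 days by the written tolling agreement (21 January 2015 to 6 February 2016), pushing the deadline to 1 March 2016.
None of the other events listed affects the running of the period under the stated rules.
Filing on 23 February 2016 beat the 1 March 2016 deadline — the action is timely.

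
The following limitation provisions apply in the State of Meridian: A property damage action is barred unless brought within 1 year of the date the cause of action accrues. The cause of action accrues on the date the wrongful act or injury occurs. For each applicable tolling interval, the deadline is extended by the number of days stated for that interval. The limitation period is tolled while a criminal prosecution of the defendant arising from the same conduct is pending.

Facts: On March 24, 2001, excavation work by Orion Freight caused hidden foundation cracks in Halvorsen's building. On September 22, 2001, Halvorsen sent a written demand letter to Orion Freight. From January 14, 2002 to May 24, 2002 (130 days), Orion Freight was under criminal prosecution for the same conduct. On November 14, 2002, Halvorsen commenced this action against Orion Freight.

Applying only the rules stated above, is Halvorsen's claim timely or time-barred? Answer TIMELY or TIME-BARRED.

TIME-BARRED

The limitation period began to run on March 24, 2001.
The untolled deadline — 1 year after March 24, 2001 — is March 24, 2002.
The pending criminal prosecution from January 14, 2002 to May 24, 2002 tolled the period for 130 days, extending the deadline to August 1, 2002.
None of the other events listed affects the running of the period under the stated rules.
The November 14, 2002 filing falls after the August 1, 2002 deadline; the claim is time-barred.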